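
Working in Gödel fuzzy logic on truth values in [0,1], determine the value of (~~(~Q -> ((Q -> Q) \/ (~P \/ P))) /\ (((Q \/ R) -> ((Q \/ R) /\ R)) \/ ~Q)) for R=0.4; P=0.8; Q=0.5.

~Q: Gödel ¬ of 0.5 = 0 (operand ≠ 0)
(Q -> Q): 0.5 ≤ 0.5, so result = 1
~P: Gödel ¬ of 0.8 = 0 (operand ≠ 0)
(~P \/ P) = max(0, 0.8) = 0.8
((Q -> Q) \/ (~P \/ P)) = max(1, 0.8) = 1
(~Q -> ((Q -> Q) \/ (~P \/ P))): 0 ≤ 1, so result = 1
~(~Q -> ((Q -> Q) \/ (~P \/ P))): Gödel ¬ of 1 = 0 (operand ≠ 0)
~~(~Q -> ((Q -> Q) \/ (~P \/ P))): Gödel ¬ of 0 = 1 (operand is 0)
(Q \/ R) = max(0.5, 0.4) = 0.5
(Q \/ R) = max(0.5, 0.4) = 0.5
((Q \/ R) /\ R) = min(0.5, 0.4) = 0.4
((Q \/ R) -> ((Q \/ R) /\ R)): 0.5 > 0.4, so result = 0.4
~Q: Gödel ¬ of 0.5 = 0 (operand ≠ 0)
(((Q \/ R) -> ((Q \/ R) /\ R)) \/ ~Q) = max(0.4, 0) = 0.4
(~~(~Q -> ((Q -> Q) \/ (~P \/ P))) /\ (((Q \/ R) -> ((Q \/ R) /\ R)) \/ ~Q)) = min(1, 0.4) = 0.4

0.40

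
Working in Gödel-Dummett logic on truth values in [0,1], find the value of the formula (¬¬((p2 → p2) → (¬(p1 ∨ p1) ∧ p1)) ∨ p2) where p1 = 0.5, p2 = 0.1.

0.10

(p2 → p2): 0.1 ≤ 0.1, so result = 1
(p1 ∨ p1) = max(0.5, 0.5) = 0.5
¬(p1 ∨ p1): Gödel ¬ of 0.5 = 0 (operand ≠ 0)
(¬(p1 ∨ p1) ∧ p1) = min(0, 0.5) = 0
((p2 → p2) → (¬(p1 ∨ p1) ∧ p1)): 1 > 0, so result = 0
¬((p2 → p2) → (¬(p1 ∨ p1) ∧ p1)): Gödel ¬ of 0 = 1 (operand is 0)
¬¬((p2 → p2) → (¬(p1 ∨ p1) ∧ p1)): Gödel ¬ of 1 = 0 (operand ≠ 0)
(¬¬((p2 → p2) → (¬(p1 ∨ p1) ∧ p1)) ∨ p2) = max(0, 0.1) = 0.1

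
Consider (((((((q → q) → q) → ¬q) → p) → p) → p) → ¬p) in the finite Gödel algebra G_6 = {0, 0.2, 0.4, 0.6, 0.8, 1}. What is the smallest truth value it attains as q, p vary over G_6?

The minimum is attained at q = 0, p = 0.2:
  (q → q): 0 ≤ 0, so result = 1
  ((q → q) → q): 1 > 0, so result = 0
  ¬q: Gödel ¬ of 0 = 1 (operand is 0)
  (((q → q) → q) → ¬q): 0 ≤ 1, so result = 1
  ((((q → q) → q) → ¬q) → p): 1 > 0.2, so result = 0.2
  (((((q → q) → q) → ¬q) → p) → p): 0.2 ≤ 0.2, so result = 1
  ((((((q → q) → q) → ¬q) → p) → p) → p): 1 > 0.2, so result = 0.2
  ¬p: Gödel ¬ of 0.2 = 0 (operand ≠ 0)
  (((((((q → q) → q) → ¬q) → p) → p) → p) → ¬p): 0.2 > 0, so result = 0
Checking all 36 assignments confirms none give a value below 0.00.

0.00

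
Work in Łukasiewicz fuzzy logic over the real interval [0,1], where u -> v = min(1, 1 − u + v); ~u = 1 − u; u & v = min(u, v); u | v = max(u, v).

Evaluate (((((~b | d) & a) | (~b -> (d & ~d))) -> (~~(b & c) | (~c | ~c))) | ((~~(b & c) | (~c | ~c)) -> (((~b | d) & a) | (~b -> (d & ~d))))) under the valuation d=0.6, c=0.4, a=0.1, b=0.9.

~b: Łukasiewicz ¬ gives 1 − 0.9 = 0.1
(~b | d) = max(0.1, 0.6) = 0.6
((~b | d) & a) = min(0.6, 0.1) = 0.1
~b: Łukasiewicz ¬ gives 1 − 0.9 = 0.1
~d: Łukasiewicz ¬ gives 1 − 0.6 = 0.4
(d & ~d) = min(0.6, 0.4) = 0.4
(~b -> (d & ~d)): min(1, 1 − 0.1 + 0.4) = 1
(((~b | d) & a) | (~b -> (d & ~d))) = max(0.1, 1) = 1
(b & c) = min(0.9, 0.4) = 0.4
~(b & c): Łukasiewicz ¬ gives 1 − 0.4 = 0.6
~~(b & c): Łukasiewicz ¬ gives 1 − 0.6 = 0.4
~c: Łukasiewicz ¬ gives 1 − 0.4 = 0.6
~c: Łukasiewicz ¬ gives 1 − 0.4 = 0.6
(~c | ~c) = max(0.6, 0.6) = 0.6
(~~(b & c) | (~c | ~c)) = max(0.4, 0.6) = 0.6
((((~b | d) & a) | (~b -> (d & ~d))) -> (~~(b & c) | (~c | ~c))): min(1, 1 − 1 + 0.6) = 0.6
(b & c) = min(0.9, 0.4) = 0.4
~(b & c): Łukasiewicz ¬ gives 1 − 0.4 = 0.6
~~(b & c): Łukasiewicz ¬ gives 1 − 0.6 = 0.4
~c: Łukasiewicz ¬ gives 1 − 0.4 = 0.6
~c: Łukasiewicz ¬ gives 1 − 0.4 = 0.6
(~c | ~c) = max(0.6, 0.6) = 0.6
(~~(b & c) | (~c | ~c)) = max(0.4, 0.6) = 0.6
~b: Łukasiewicz ¬ gives 1 − 0.9 = 0.1
(~b | d) = max(0.1, 0.6) = 0.6
((~b | d) & a) = min(0.6, 0.1) = 0.1
~b: Łukasiewicz ¬ gives 1 − 0.9 = 0.1
~d: Łukasiewicz ¬ gives 1 − 0.6 = 0.4
(d & ~d) = min(0.6, 0.4) = 0.4
(~b -> (d & ~d)): min(1, 1 − 0.1 + 0.4) = 1
(((~b | d) & a) | (~b -> (d & ~d))) = max(0.1, 1) = 1
((~~(b & c) | (~c | ~c)) -> (((~b | d) & a) | (~b -> (d & ~d)))): min(1, 1 − 0.6 + 1) = 1
(((((~b | d) & a) | (~b -> (d & ~d))) -> (~~(b & c) | (~c | ~c))) | ((~~(b & c) | (~c | ~c)) -> (((~b | d) & a) | (~b -> (d & ~d))))) = max(0.6, 1) = 1

1.00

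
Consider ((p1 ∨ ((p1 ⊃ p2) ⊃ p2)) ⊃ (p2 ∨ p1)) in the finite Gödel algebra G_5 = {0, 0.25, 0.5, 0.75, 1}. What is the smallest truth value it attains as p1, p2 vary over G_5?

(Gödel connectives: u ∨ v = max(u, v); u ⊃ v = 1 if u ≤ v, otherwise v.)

0.25

The minimum is attained at p1 = 0.25, p2 = 0:
  (p1 ⊃ p2): 0.25 > 0, so result = 0
  ((p1 ⊃ p2) ⊃ p2): 0 ≤ 0, so result = 1
  (p1 ∨ ((p1 ⊃ p2) ⊃ p2)) = max(0.25, 1) = 1
  (p2 ∨ p1) = max(0, 0.25) = 0.25
  ((p1 ∨ ((p1 ⊃ p2) ⊃ p2)) ⊃ (p2 ∨ p1)): 1 > 0.25, so result = 0.25
Checking all 25 assignments confirms none give a value below 0.25.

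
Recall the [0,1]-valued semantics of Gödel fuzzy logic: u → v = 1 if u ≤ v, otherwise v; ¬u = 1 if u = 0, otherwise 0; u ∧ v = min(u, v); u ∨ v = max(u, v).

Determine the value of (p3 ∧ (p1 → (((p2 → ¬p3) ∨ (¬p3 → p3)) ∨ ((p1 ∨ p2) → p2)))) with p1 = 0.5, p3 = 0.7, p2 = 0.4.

0.70

¬p3: Gödel ¬ of 0.7 = 0 (operand ≠ 0)
(p2 → ¬p3): 0.4 > 0, so result = 0
¬p3: Gödel ¬ of 0.7 = 0 (operand ≠ 0)
(¬p3 → p3): 0 ≤ 0.7, so result = 1
((p2 → ¬p3) ∨ (¬p3 → p3)) = max(0, 1) = 1
(p1 ∨ p2) = max(0.5, 0.4) = 0.5
((p1 ∨ p2) → p2): 0.5 > 0.4, so result = 0.4
(((p2 → ¬p3) ∨ (¬p3 → p3)) ∨ ((p1 ∨ p2) → p2)) = max(1, 0.4) = 1
(p1 → (((p2 → ¬p3) ∨ (¬p3 → p3)) ∨ ((p1 ∨ p2) → p2))): 0.5 ≤ 1, so result = 1
(p3 ∧ (p1 → (((p2 → ¬p3) ∨ (¬p3 → p3)) ∨ ((p1 ∨ p2) → p2)))) = min(0.7, 1) = 0.7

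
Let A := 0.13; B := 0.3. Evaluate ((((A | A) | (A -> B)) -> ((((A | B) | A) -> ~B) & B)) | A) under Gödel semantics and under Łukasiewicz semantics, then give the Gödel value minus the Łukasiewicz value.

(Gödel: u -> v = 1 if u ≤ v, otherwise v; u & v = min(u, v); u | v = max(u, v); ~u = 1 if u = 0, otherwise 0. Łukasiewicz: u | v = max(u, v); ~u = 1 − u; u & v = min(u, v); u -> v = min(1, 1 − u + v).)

Gödel evaluation:
  (A | A) = max(0.13, 0.13) = 0.13
  (A -> B): 0.13 ≤ 0.3, so result = 1
  ((A | A) | (A -> B)) = max(0.13, 1) = 1
  (A | B) = max(0.13, 0.3) = 0.3
  ((A | B) | A) = max(0.3, 0.13) = 0.3
  ~B: Gödel ¬ of 0.3 = 0 (operand ≠ 0)
  (((A | B) | A) -> ~B): 0.3 > 0, so result = 0
  ((((A | B) | A) -> ~B) & B) = min(0, 0.3) = 0
  (((A | A) | (A -> B)) -> ((((A | B) | A) -> ~B) & B)): 1 > 0, so result = 0
  ((((A | A) | (A -> B)) -> ((((A | B) | A) -> ~B) & B)) | A) = max(0, 0.13) = 0.13
  Gödel value = 0.13
Łukasiewicz evaluation:
  (A | A) = max(0.13, 0.13) = 0.13
  (A -> B): min(1, 1 − 0.13 + 0.3) = 1
  ((A | A) | (A -> B)) = max(0.13, 1) = 1
  (A | B) = max(0.13, 0.3) = 0.3
  ((A | B) | A) = max(0.3, 0.13) = 0.3
  ~B: Łukasiewicz ¬ gives 1 − 0.3 = 0.7
  (((A | B) | A) -> ~B): min(1, 1 − 0.3 + 0.7) = 1
  ((((A | B) | A) -> ~B) & B) = min(1, 0.3) = 0.3
  (((A | A) | (A -> B)) -> ((((A | B) | A) -> ~B) & B)): min(1, 1 − 1 + 0.3) = 0.3
  ((((A | A) | (A -> B)) -> ((((A | B) | A) -> ~B) & B)) | A) = max(0.3, 0.13) = 0.3
  Łukasiewicz value = 0.3
Difference: 0.13 − 0.3 = -0.17

-0.17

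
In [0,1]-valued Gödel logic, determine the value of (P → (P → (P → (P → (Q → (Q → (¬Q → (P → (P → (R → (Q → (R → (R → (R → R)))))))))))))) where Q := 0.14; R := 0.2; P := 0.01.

1.00

¬Q: Gödel ¬ of 0.14 = 0 (operand ≠ 0)
(R → R): 0.2 ≤ 0.2, so result = 1
(R → (R → R)): 0.2 ≤ 1, so result = 1
(R → (R → (R → R))): 0.2 ≤ 1, so result = 1
(Q → (R → (R → (R → R)))): 0.14 ≤ 1, so result = 1
(R → (Q → (R → (R → (R → R))))): 0.2 ≤ 1, so result = 1
(P → (R → (Q → (R → (R → (R → R)))))): 0.01 ≤ 1, so result = 1
(P → (P → (R → (Q → (R → (R → (R → R))))))): 0.01 ≤ 1, so result = 1
(¬Q → (P → (P → (R → (Q → (R → (R → (R → R)))))))): 0 ≤ 1, so result = 1
(Q → (¬Q → (P → (P → (R → (Q → (R → (R → (R → R))))))))): 0.14 ≤ 1, so result = 1
(Q → (Q → (¬Q → (P → (P → (R → (Q → (R → (R → (R → R)))))))))): 0.14 ≤ 1, so result = 1
(P → (Q → (Q → (¬Q → (P → (P → (R → (Q → (R → (R → (R → R))))))))))): 0.01 ≤ 1, so result = 1
(P → (P → (Q → (Q → (¬Q → (P → (P → (R → (Q → (R → (R → (R → R)))))))))))): 0.01 ≤ 1, so result = 1
(P → (P → (P → (Q → (Q → (¬Q → (P → (P → (R → (Q → (R → (R → (R → R))))))))))))): 0.01 ≤ 1, so result = 1
(P → (P → (P → (P → (Q → (Q → (¬Q → (P → (P → (R → (Q → (R → (R → (R → R)))))))))))))): 0.01 ≤ 1, so result = 1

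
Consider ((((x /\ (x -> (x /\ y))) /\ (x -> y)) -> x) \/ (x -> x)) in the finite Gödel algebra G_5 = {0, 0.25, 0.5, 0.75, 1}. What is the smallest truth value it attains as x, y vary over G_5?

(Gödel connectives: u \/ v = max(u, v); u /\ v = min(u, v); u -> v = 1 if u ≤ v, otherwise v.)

1.00

Every assignment gives 1. For instance at x = 0, y = 0:
  (x /\ y) = min(0, 0) = 0
  (x -> (x /\ y)): 0 ≤ 0, so result = 1
  (x /\ (x -> (x /\ y))) = min(0, 1) = 0
  (x -> y): 0 ≤ 0, so result = 1
  ((x /\ (x -> (x /\ y))) /\ (x -> y)) = min(0, 1) = 0
  (((x /\ (x -> (x /\ y))) /\ (x -> y)) -> x): 0 ≤ 0, so result = 1
  (x -> x): 0 ≤ 0, so result = 1
  ((((x /\ (x -> (x /\ y))) /\ (x -> y)) -> x) \/ (x -> x)) = max(1, 1) = 1
All 25 assignments give value 1 — the formula is a G_5-tautology.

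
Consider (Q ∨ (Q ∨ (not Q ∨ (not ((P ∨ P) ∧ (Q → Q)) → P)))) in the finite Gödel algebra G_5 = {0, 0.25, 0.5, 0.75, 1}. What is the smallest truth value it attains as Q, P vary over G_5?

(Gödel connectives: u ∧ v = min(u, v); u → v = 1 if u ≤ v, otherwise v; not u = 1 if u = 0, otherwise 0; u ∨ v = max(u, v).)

The minimum is attained at Q = 0.25, P = 0:
  not Q: Gödel ¬ of 0.25 = 0 (operand ≠ 0)
  (P ∨ P) = max(0, 0) = 0
  (Q → Q): 0.25 ≤ 0.25, so result = 1
  ((P ∨ P) ∧ (Q → Q)) = min(0, 1) = 0
  not ((P ∨ P) ∧ (Q → Q)): Gödel ¬ of 0 = 1 (operand is 0)
  (not ((P ∨ P) ∧ (Q → Q)) → P): 1 > 0, so result = 0
  (not Q ∨ (not ((P ∨ P) ∧ (Q → Q)) → P)) = max(0, 0) = 0
  (Q ∨ (not Q ∨ (not ((P ∨ P) ∧ (Q → Q)) → P))) = max(0.25, 0) = 0.25
  (Q ∨ (Q ∨ (not Q ∨ (not ((P ∨ P) ∧ (Q → Q)) → P)))) = max(0.25, 0.25) = 0.25
Checking all 25 assignments confirms none give a value below 0.25.

0.25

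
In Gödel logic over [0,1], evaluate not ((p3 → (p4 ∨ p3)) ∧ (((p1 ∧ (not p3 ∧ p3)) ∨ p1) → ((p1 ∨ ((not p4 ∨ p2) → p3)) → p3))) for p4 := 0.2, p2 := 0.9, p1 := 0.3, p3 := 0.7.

(p4 ∨ p3) = max(0.2, 0.7) = 0.7
(p3 → (p4 ∨ p3)): 0.7 ≤ 0.7, so result = 1
not p3: Gödel ¬ of 0.7 = 0 (operand ≠ 0)
(not p3 ∧ p3) = min(0, 0.7) = 0
(p1 ∧ (not p3 ∧ p3)) = min(0.3, 0) = 0
((p1 ∧ (not p3 ∧ p3)) ∨ p1) = max(0, 0.3) = 0.3
not p4: Gödel ¬ of 0.2 = 0 (operand ≠ 0)
(not p4 ∨ p2) = max(0, 0.9) = 0.9
((not p4 ∨ p2) → p3): 0.9 > 0.7, so result = 0.7
(p1 ∨ ((not p4 ∨ p2) → p3)) = max(0.3, 0.7) = 0.7
((p1 ∨ ((not p4 ∨ p2) → p3)) → p3): 0.7 ≤ 0.7, so result = 1
(((p1 ∧ (not p3 ∧ p3)) ∨ p1) → ((p1 ∨ ((not p4 ∨ p2) → p3)) → p3)): 0.3 ≤ 1, so result = 1
((p3 → (p4 ∨ p3)) ∧ (((p1 ∧ (not p3 ∧ p3)) ∨ p1) → ((p1 ∨ ((not p4 ∨ p2) → p3)) → p3))) = min(1, 1) = 1
not ((p3 → (p4 ∨ p3)) ∧ (((p1 ∧ (not p3 ∧ p3)) ∨ p1) → ((p1 ∨ ((not p4 ∨ p2) → p3)) → p3))): Gödel ¬ of 1 = 0 (operand ≠ 0)

0.00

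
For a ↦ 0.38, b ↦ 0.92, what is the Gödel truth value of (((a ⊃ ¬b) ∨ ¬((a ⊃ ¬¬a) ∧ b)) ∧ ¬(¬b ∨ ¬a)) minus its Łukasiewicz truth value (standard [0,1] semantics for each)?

-0.38

Gödel evaluation:
  ¬b: Gödel ¬ of 0.92 = 0 (operand ≠ 0)
  (a ⊃ ¬b): 0.38 > 0, so result = 0
  ¬a: Gödel ¬ of 0.38 = 0 (operand ≠ 0)
  ¬¬a: Gödel ¬ of 0 = 1 (operand is 0)
  (a ⊃ ¬¬a): 0.38 ≤ 1, so result = 1
  ((a ⊃ ¬¬a) ∧ b) = min(1, 0.92) = 0.92
  ¬((a ⊃ ¬¬a) ∧ b): Gödel ¬ of 0.92 = 0 (operand ≠ 0)
  ((a ⊃ ¬b) ∨ ¬((a ⊃ ¬¬a) ∧ b)) = max(0, 0) = 0
  ¬b: Gödel ¬ of 0.92 = 0 (operand ≠ 0)
  ¬a: Gödel ¬ of 0.38 = 0 (operand ≠ 0)
  (¬b ∨ ¬a) = max(0, 0) = 0
  ¬(¬b ∨ ¬a): Gödel ¬ of 0 = 1 (operand is 0)
  (((a ⊃ ¬b) ∨ ¬((a ⊃ ¬¬a) ∧ b)) ∧ ¬(¬b ∨ ¬a)) = min(0, 1) = 0
  Gödel value = 0
Łukasiewicz evaluation:
  ¬b: Łukasiewicz ¬ gives 1 − 0.92 = 0.08
  (a ⊃ ¬b): min(1, 1 − 0.38 + 0.08) = 0.7
  ¬a: Łukasiewicz ¬ gives 1 − 0.38 = 0.62
  ¬¬a: Łukasiewicz ¬ gives 1 − 0.62 = 0.38
  (a ⊃ ¬¬a): min(1, 1 − 0.38 + 0.38) = 1
  ((a ⊃ ¬¬a) ∧ b) = min(1, 0.92) = 0.92
  ¬((a ⊃ ¬¬a) ∧ b): Łukasiewicz ¬ gives 1 − 0.92 = 0.08
  ((a ⊃ ¬b) ∨ ¬((a ⊃ ¬¬a) ∧ b)) = max(0.7, 0.08) = 0.7
  ¬b: Łukasiewicz ¬ gives 1 − 0.92 = 0.08
  ¬a: Łukasiewicz ¬ gives 1 − 0.38 = 0.62
  (¬b ∨ ¬a) = max(0.08, 0.62) = 0.62
  ¬(¬b ∨ ¬a): Łukasiewicz ¬ gives 1 − 0.62 = 0.38
  (((a ⊃ ¬b) ∨ ¬((a ⊃ ¬¬a) ∧ b)) ∧ ¬(¬b ∨ ¬a)) = min(0.7, 0.38) = 0.38
  Łukasiewicz value = 0.38
Difference: 0 − 0.38 = -0.38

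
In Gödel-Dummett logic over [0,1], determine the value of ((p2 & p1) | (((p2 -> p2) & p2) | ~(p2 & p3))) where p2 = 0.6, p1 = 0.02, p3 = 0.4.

0.60

(p2 & p1) = min(0.6, 0.02) = 0.02
(p2 -> p2): 0.6 ≤ 0.6, so result = 1
((p2 -> p2) & p2) = min(1, 0.6) = 0.6
(p2 & p3) = min(0.6, 0.4) = 0.4
~(p2 & p3): Gödel ¬ of 0.4 = 0 (operand ≠ 0)
(((p2 -> p2) & p2) | ~(p2 & p3)) = max(0.6, 0) = 0.6
((p2 & p1) | (((p2 -> p2) & p2) | ~(p2 & p3))) = max(0.02, 0.6) = 0.6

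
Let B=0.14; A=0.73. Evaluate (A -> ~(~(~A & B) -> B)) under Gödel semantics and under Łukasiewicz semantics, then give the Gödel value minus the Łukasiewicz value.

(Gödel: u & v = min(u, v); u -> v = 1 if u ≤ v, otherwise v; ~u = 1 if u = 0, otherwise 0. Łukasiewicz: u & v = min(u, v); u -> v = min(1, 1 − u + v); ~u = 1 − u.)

-0.99

Gödel evaluation:
  ~A: Gödel ¬ of 0.73 = 0 (operand ≠ 0)
  (~A & B) = min(0, 0.14) = 0
  ~(~A & B): Gödel ¬ of 0 = 1 (operand is 0)
  (~(~A & B) -> B): 1 > 0.14, so result = 0.14
  ~(~(~A & B) -> B): Gödel ¬ of 0.14 = 0 (operand ≠ 0)
  (A -> ~(~(~A & B) -> B)): 0.73 > 0, so result = 0
  Gödel value = 0
Łukasiewicz evaluation:
  ~A: Łukasiewicz ¬ gives 1 − 0.73 = 0.27
  (~A & B) = min(0.27, 0.14) = 0.14
  ~(~A & B): Łukasiewicz ¬ gives 1 − 0.14 = 0.86
  (~(~A & B) -> B): min(1, 1 − 0.86 + 0.14) = 0.28
  ~(~(~A & B) -> B): Łukasiewicz ¬ gives 1 − 0.28 = 0.72
  (A -> ~(~(~A & B) -> B)): min(1, 1 − 0.73 + 0.72) = 0.99
  Łukasiewicz value = 0.99
Difference: 0 − 0.99 = -0.99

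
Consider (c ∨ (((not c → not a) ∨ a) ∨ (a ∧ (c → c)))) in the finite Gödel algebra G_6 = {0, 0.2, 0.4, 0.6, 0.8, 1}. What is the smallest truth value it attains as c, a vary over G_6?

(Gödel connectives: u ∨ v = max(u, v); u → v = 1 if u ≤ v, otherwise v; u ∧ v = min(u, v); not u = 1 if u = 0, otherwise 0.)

0.20

The minimum is attained at c = 0, a = 0.2:
  not c: Gödel ¬ of 0 = 1 (operand is 0)
  not a: Gödel ¬ of 0.2 = 0 (operand ≠ 0)
  (not c → not a): 1 > 0, so result = 0
  ((not c → not a) ∨ a) = max(0, 0.2) = 0.2
  (c → c): 0 ≤ 0, so result = 1
  (a ∧ (c → c)) = min(0.2, 1) = 0.2
  (((not c → not a) ∨ a) ∨ (a ∧ (c → c))) = max(0.2, 0.2) = 0.2
  (c ∨ (((not c → not a) ∨ a) ∨ (a ∧ (c → c)))) = max(0, 0.2) = 0.2
Checking all 36 assignments confirms none give a value below 0.20.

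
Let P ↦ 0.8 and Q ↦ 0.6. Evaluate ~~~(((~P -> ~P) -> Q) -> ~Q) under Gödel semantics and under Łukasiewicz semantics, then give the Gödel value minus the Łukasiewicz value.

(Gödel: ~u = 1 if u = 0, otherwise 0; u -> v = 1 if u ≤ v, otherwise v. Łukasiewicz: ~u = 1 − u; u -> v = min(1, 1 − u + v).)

0.80

Gödel evaluation:
  ~P: Gödel ¬ of 0.8 = 0 (operand ≠ 0)
  ~P: Gödel ¬ of 0.8 = 0 (operand ≠ 0)
  (~P -> ~P): 0 ≤ 0, so result = 1
  ((~P -> ~P) -> Q): 1 > 0.6, so result = 0.6
  ~Q: Gödel ¬ of 0.6 = 0 (operand ≠ 0)
  (((~P -> ~P) -> Q) -> ~Q): 0.6 > 0, so result = 0
  ~(((~P -> ~P) -> Q) -> ~Q): Gödel ¬ of 0 = 1 (operand is 0)
  ~~(((~P -> ~P) -> Q) -> ~Q): Gödel ¬ of 1 = 0 (operand ≠ 0)
  ~~~(((~P -> ~P) -> Q) -> ~Q): Gödel ¬ of 0 = 1 (operand is 0)
  Gödel value = 1
Łukasiewicz evaluation:
  ~P: Łukasiewicz ¬ gives 1 − 0.8 = 0.2
  ~P: Łukasiewicz ¬ gives 1 − 0.8 = 0.2
  (~P -> ~P): min(1, 1 − 0.2 + 0.2) = 1
  ((~P -> ~P) -> Q): min(1, 1 − 1 + 0.6) = 0.6
  ~Q: Łukasiewicz ¬ gives 1 − 0.6 = 0.4
  (((~P -> ~P) -> Q) -> ~Q): min(1, 1 − 0.6 + 0.4) = 0.8
  ~(((~P -> ~P) -> Q) -> ~Q): Łukasiewicz ¬ gives 1 − 0.8 = 0.2
  ~~(((~P -> ~P) -> Q) -> ~Q): Łukasiewicz ¬ gives 1 − 0.2 = 0.8
  ~~~(((~P -> ~P) -> Q) -> ~Q): Łukasiewicz ¬ gives 1 − 0.8 = 0.2
  Łukasiewicz value = 0.2
Difference: 1 − 0.2 = 0.80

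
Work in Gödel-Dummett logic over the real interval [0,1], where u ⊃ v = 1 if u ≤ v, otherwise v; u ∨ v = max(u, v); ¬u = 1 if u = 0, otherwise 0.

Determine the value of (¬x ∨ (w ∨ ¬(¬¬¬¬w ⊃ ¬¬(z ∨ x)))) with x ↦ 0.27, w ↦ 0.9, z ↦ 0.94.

¬x: Gödel ¬ of 0.27 = 0 (operand ≠ 0)
¬w: Gödel ¬ of 0.9 = 0 (operand ≠ 0)
¬¬w: Gödel ¬ of 0 = 1 (operand is 0)
¬¬¬w: Gödel ¬ of 1 = 0 (operand ≠ 0)
¬¬¬¬w: Gödel ¬ of 0 = 1 (operand is 0)
(z ∨ x) = max(0.94, 0.27) = 0.94
¬(z ∨ x): Gödel ¬ of 0.94 = 0 (operand ≠ 0)
¬¬(z ∨ x): Gödel ¬ of 0 = 1 (operand is 0)
(¬¬¬¬w ⊃ ¬¬(z ∨ x)): 1 ≤ 1, so result = 1
¬(¬¬¬¬w ⊃ ¬¬(z ∨ x)): Gödel ¬ of 1 = 0 (operand ≠ 0)
(w ∨ ¬(¬¬¬¬w ⊃ ¬¬(z ∨ x))) = max(0.9, 0) = 0.9
(¬x ∨ (w ∨ ¬(¬¬¬¬w ⊃ ¬¬(z ∨ x)))) = max(0, 0.9) = 0.9

0.90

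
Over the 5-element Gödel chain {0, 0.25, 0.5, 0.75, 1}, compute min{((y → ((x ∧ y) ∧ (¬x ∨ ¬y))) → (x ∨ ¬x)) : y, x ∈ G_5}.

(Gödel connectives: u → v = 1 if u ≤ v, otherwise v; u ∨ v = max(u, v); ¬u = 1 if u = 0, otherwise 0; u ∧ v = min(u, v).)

0.25

The minimum is attained at y = 0, x = 0.25:
  (x ∧ y) = min(0.25, 0) = 0
  ¬x: Gödel ¬ of 0.25 = 0 (operand ≠ 0)
  ¬y: Gödel ¬ of 0 = 1 (operand is 0)
  (¬x ∨ ¬y) = max(0, 1) = 1
  ((x ∧ y) ∧ (¬x ∨ ¬y)) = min(0, 1) = 0
  (y → ((x ∧ y) ∧ (¬x ∨ ¬y))): 0 ≤ 0, so result = 1
  ¬x: Gödel ¬ of 0.25 = 0 (operand ≠ 0)
  (x ∨ ¬x) = max(0.25, 0) = 0.25
  ((y → ((x ∧ y) ∧ (¬x ∨ ¬y))) → (x ∨ ¬x)): 1 > 0.25, so result = 0.25
Checking all 25 assignments confirms none give a value below 0.25.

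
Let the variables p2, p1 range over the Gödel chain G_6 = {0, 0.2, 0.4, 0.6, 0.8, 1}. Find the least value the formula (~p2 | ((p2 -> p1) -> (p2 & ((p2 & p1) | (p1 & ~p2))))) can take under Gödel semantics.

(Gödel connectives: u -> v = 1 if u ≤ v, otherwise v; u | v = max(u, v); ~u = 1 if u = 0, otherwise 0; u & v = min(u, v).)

0.20

The minimum is attained at p2 = 0.2, p1 = 0.2:
  ~p2: Gödel ¬ of 0.2 = 0 (operand ≠ 0)
  (p2 -> p1): 0.2 ≤ 0.2, so result = 1
  (p2 & p1) = min(0.2, 0.2) = 0.2
  ~p2: Gödel ¬ of 0.2 = 0 (operand ≠ 0)
  (p1 & ~p2) = min(0.2, 0) = 0
  ((p2 & p1) | (p1 & ~p2)) = max(0.2, 0) = 0.2
  (p2 & ((p2 & p1) | (p1 & ~p2))) = min(0.2, 0.2) = 0.2
  ((p2 -> p1) -> (p2 & ((p2 & p1) | (p1 & ~p2)))): 1 > 0.2, so result = 0.2
  (~p2 | ((p2 -> p1) -> (p2 & ((p2 & p1) | (p1 & ~p2))))) = max(0, 0.2) = 0.2
Checking all 36 assignments confirms none give a value below 0.20.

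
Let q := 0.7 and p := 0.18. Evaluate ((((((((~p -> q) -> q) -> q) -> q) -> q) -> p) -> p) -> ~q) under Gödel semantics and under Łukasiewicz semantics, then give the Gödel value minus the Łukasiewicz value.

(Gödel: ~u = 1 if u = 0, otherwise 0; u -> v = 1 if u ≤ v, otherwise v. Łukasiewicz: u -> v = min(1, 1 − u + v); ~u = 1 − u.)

-0.42

Gödel evaluation:
  ~p: Gödel ¬ of 0.18 = 0 (operand ≠ 0)
  (~p -> q): 0 ≤ 0.7, so result = 1
  ((~p -> q) -> q): 1 > 0.7, so result = 0.7
  (((~p -> q) -> q) -> q): 0.7 ≤ 0.7, so result = 1
  ((((~p -> q) -> q) -> q) -> q): 1 > 0.7, so result = 0.7
  (((((~p -> q) -> q) -> q) -> q) -> q): 0.7 ≤ 0.7, so result = 1
  ((((((~p -> q) -> q) -> q) -> q) -> q) -> p): 1 > 0.18, so result = 0.18
  (((((((~p -> q) -> q) -> q) -> q) -> q) -> p) -> p): 0.18 ≤ 0.18, so result = 1
  ~q: Gödel ¬ of 0.7 = 0 (operand ≠ 0)
  ((((((((~p -> q) -> q) -> q) -> q) -> q) -> p) -> p) -> ~q): 1 > 0, so result = 0
  Gödel value = 0
Łukasiewicz evaluation:
  ~p: Łukasiewicz ¬ gives 1 − 0.18 = 0.82
  (~p -> q): min(1, 1 − 0.82 + 0.7) = 0.88
  ((~p -> q) -> q): min(1, 1 − 0.88 + 0.7) = 0.82
  (((~p -> q) -> q) -> q): min(1, 1 − 0.82 + 0.7) = 0.88
  ((((~p -> q) -> q) -> q) -> q): min(1, 1 − 0.88 + 0.7) = 0.82
  (((((~p -> q) -> q) -> q) -> q) -> q): min(1, 1 − 0.82 + 0.7) = 0.88
  ((((((~p -> q) -> q) -> q) -> q) -> q) -> p): min(1, 1 − 0.88 + 0.18) = 0.3
  (((((((~p -> q) -> q) -> q) -> q) -> q) -> p) -> p): min(1, 1 − 0.3 + 0.18) = 0.88
  ~q: Łukasiewicz ¬ gives 1 − 0.7 = 0.3
  ((((((((~p -> q) -> q) -> q) -> q) -> q) -> p) -> p) -> ~q): min(1, 1 − 0.88 + 0.3) = 0.42
  Łukasiewicz value = 0.42
Difference: 0 − 0.42 = -0.42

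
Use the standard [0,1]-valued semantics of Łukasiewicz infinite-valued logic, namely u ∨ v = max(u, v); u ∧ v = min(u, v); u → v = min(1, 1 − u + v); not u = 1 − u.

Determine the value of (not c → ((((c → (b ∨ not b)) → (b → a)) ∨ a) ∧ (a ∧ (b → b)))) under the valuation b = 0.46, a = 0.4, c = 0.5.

not c: Łukasiewicz ¬ gives 1 − 0.5 = 0.5
not b: Łukasiewicz ¬ gives 1 − 0.46 = 0.54
(b ∨ not b) = max(0.46, 0.54) = 0.54
(c → (b ∨ not b)): min(1, 1 − 0.5 + 0.54) = 1
(b → a): min(1, 1 − 0.46 + 0.4) = 0.94
((c → (b ∨ not b)) → (b → a)): min(1, 1 − 1 + 0.94) = 0.94
(((c → (b ∨ not b)) → (b → a)) ∨ a) = max(0.94, 0.4) = 0.94
(b → b): min(1, 1 − 0.46 + 0.46) = 1
(a ∧ (b → b)) = min(0.4, 1) = 0.4
((((c → (b ∨ not b)) → (b → a)) ∨ a) ∧ (a ∧ (b → b))) = min(0.94, 0.4) = 0.4
(not c → ((((c → (b ∨ not b)) → (b → a)) ∨ a) ∧ (a ∧ (b → b)))): min(1, 1 − 0.5 + 0.4) = 0.9

0.90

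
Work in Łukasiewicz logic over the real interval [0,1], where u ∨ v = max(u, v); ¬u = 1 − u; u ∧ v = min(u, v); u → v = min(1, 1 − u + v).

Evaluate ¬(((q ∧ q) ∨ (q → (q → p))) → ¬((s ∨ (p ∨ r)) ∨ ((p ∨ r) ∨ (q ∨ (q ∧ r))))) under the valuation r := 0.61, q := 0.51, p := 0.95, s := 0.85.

(q ∧ q) = min(0.51, 0.51) = 0.51
(q → p): min(1, 1 − 0.51 + 0.95) = 1
(q → (q → p)): min(1, 1 − 0.51 + 1) = 1
((q ∧ q) ∨ (q → (q → p))) = max(0.51, 1) = 1
(p ∨ r) = max(0.95, 0.61) = 0.95
(s ∨ (p ∨ r)) = max(0.85, 0.95) = 0.95
(p ∨ r) = max(0.95, 0.61) = 0.95
(q ∧ r) = min(0.51, 0.61) = 0.51
(q ∨ (q ∧ r)) = max(0.51, 0.51) = 0.51
((p ∨ r) ∨ (q ∨ (q ∧ r))) = max(0.95, 0.51) = 0.95
((s ∨ (p ∨ r)) ∨ ((p ∨ r) ∨ (q ∨ (q ∧ r)))) = max(0.95, 0.95) = 0.95
¬((s ∨ (p ∨ r)) ∨ ((p ∨ r) ∨ (q ∨ (q ∧ r)))): Łukasiewicz ¬ gives 1 − 0.95 = 0.05
(((q ∧ q) ∨ (q → (q → p))) → ¬((s ∨ (p ∨ r)) ∨ ((p ∨ r) ∨ (q ∨ (q ∧ r))))): min(1, 1 − 1 + 0.05) = 0.05
¬(((q ∧ q) ∨ (q → (q → p))) → ¬((s ∨ (p ∨ r)) ∨ ((p ∨ r) ∨ (q ∨ (q ∧ r))))): Łukasiewicz ¬ gives 1 − 0.05 = 0.95

0.95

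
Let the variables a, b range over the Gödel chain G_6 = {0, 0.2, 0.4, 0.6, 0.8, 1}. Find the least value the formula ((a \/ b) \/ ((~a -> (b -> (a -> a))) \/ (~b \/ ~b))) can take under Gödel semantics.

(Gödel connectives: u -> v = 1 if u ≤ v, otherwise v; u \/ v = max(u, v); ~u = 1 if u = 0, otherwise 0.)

Every assignment gives 1. For instance at a = 0, b = 0:
  (a \/ b) = max(0, 0) = 0
  ~a: Gödel ¬ of 0 = 1 (operand is 0)
  (a -> a): 0 ≤ 0, so result = 1
  (b -> (a -> a)): 0 ≤ 1, so result = 1
  (~a -> (b -> (a -> a))): 1 ≤ 1, so result = 1
  ~b: Gödel ¬ of 0 = 1 (operand is 0)
  ~b: Gödel ¬ of 0 = 1 (operand is 0)
  (~b \/ ~b) = max(1, 1) = 1
  ((~a -> (b -> (a -> a))) \/ (~b \/ ~b)) = max(1, 1) = 1
  ((a \/ b) \/ ((~a -> (b -> (a -> a))) \/ (~b \/ ~b))) = max(0, 1) = 1
All 36 assignments give value 1 — the formula is a G_6-tautology.

1.00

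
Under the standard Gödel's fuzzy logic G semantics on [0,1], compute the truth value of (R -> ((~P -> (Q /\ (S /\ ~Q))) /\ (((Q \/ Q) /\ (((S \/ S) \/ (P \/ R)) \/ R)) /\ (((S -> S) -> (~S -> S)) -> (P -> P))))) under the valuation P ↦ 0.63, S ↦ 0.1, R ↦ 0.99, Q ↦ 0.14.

~P: Gödel ¬ of 0.63 = 0 (operand ≠ 0)
~Q: Gödel ¬ of 0.14 = 0 (operand ≠ 0)
(S /\ ~Q) = min(0.1, 0) = 0
(Q /\ (S /\ ~Q)) = min(0.14, 0) = 0
(~P -> (Q /\ (S /\ ~Q))): 0 ≤ 0, so result = 1
(Q \/ Q) = max(0.14, 0.14) = 0.14
(S \/ S) = max(0.1, 0.1) = 0.1
(P \/ R) = max(0.63, 0.99) = 0.99
((S \/ S) \/ (P \/ R)) = max(0.1, 0.99) = 0.99
(((S \/ S) \/ (P \/ R)) \/ R) = max(0.99, 0.99) = 0.99
((Q \/ Q) /\ (((S \/ S) \/ (P \/ R)) \/ R)) = min(0.14, 0.99) = 0.14
(S -> S): 0.1 ≤ 0.1, so result = 1
~S: Gödel ¬ of 0.1 = 0 (operand ≠ 0)
(~S -> S): 0 ≤ 0.1, so result = 1
((S -> S) -> (~S -> S)): 1 ≤ 1, so result = 1
(P -> P): 0.63 ≤ 0.63, so result = 1
(((S -> S) -> (~S -> S)) -> (P -> P)): 1 ≤ 1, so result = 1
(((Q \/ Q) /\ (((S \/ S) \/ (P \/ R)) \/ R)) /\ (((S -> S) -> (~S -> S)) -> (P -> P))) = min(0.14, 1) = 0.14
((~P -> (Q /\ (S /\ ~Q))) /\ (((Q \/ Q) /\ (((S \/ S) \/ (P \/ R)) \/ R)) /\ (((S -> S) -> (~S -> S)) -> (P -> P)))) = min(1, 0.14) = 0.14
(R -> ((~P -> (Q /\ (S /\ ~Q))) /\ (((Q \/ Q) /\ (((S \/ S) \/ (P \/ R)) \/ R)) /\ (((S -> S) -> (~S -> S)) -> (P -> P))))): 0.99 > 0.14, so result = 0.14

0.14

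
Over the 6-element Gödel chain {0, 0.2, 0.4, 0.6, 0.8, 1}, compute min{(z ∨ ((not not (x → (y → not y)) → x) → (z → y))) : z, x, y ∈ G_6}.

The minimum is attained at z = 0.2, x = 0.2, y = 0:
  not y: Gödel ¬ of 0 = 1 (operand is 0)
  (y → not y): 0 ≤ 1, so result = 1
  (x → (y → not y)): 0.2 ≤ 1, so result = 1
  not (x → (y → not y)): Gödel ¬ of 1 = 0 (operand ≠ 0)
  not not (x → (y → not y)): Gödel ¬ of 0 = 1 (operand is 0)
  (not not (x → (y → not y)) → x): 1 > 0.2, so result = 0.2
  (z → y): 0.2 > 0, so result = 0
  ((not not (x → (y → not y)) → x) → (z → y)): 0.2 > 0, so result = 0
  (z ∨ ((not not (x → (y → not y)) → x) → (z → y))) = max(0.2, 0) = 0.2
Checking all 216 assignments confirms none give a value below 0.20.

0.20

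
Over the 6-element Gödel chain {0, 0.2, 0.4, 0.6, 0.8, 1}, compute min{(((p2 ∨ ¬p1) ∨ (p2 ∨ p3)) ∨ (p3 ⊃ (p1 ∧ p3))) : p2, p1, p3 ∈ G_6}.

The minimum is attained at p2 = 0, p1 = 0.2, p3 = 0.4:
  ¬p1: Gödel ¬ of 0.2 = 0 (operand ≠ 0)
  (p2 ∨ ¬p1) = max(0, 0) = 0
  (p2 ∨ p3) = max(0, 0.4) = 0.4
  ((p2 ∨ ¬p1) ∨ (p2 ∨ p3)) = max(0, 0.4) = 0.4
  (p1 ∧ p3) = min(0.2, 0.4) = 0.2
  (p3 ⊃ (p1 ∧ p3)): 0.4 > 0.2, so result = 0.2
  (((p2 ∨ ¬p1) ∨ (p2 ∨ p3)) ∨ (p3 ⊃ (p1 ∧ p3))) = max(0.4, 0.2) = 0.4
Checking all 216 assignments confirms none give a value below 0.40.

0.40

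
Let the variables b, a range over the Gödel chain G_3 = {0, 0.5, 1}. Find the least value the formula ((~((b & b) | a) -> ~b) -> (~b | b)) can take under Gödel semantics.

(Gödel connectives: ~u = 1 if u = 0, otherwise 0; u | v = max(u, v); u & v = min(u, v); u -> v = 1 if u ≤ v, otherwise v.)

0.50

The minimum is attained at b = 0.5, a = 0:
  (b & b) = min(0.5, 0.5) = 0.5
  ((b & b) | a) = max(0.5, 0) = 0.5
  ~((b & b) | a): Gödel ¬ of 0.5 = 0 (operand ≠ 0)
  ~b: Gödel ¬ of 0.5 = 0 (operand ≠ 0)
  (~((b & b) | a) -> ~b): 0 ≤ 0, so result = 1
  ~b: Gödel ¬ of 0.5 = 0 (operand ≠ 0)
  (~b | b) = max(0, 0.5) = 0.5
  ((~((b & b) | a) -> ~b) -> (~b | b)): 1 > 0.5, so result = 0.5
Checking all 9 assignments confirms none give a value below 0.50.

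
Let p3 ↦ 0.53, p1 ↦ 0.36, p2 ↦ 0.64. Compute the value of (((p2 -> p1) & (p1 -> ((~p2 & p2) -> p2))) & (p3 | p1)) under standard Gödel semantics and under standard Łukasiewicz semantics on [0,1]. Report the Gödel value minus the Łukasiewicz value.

-0.17

Gödel evaluation:
  (p2 -> p1): 0.64 > 0.36, so result = 0.36
  ~p2: Gödel ¬ of 0.64 = 0 (operand ≠ 0)
  (~p2 & p2) = min(0, 0.64) = 0
  ((~p2 & p2) -> p2): 0 ≤ 0.64, so result = 1
  (p1 -> ((~p2 & p2) -> p2)): 0.36 ≤ 1, so result = 1
  ((p2 -> p1) & (p1 -> ((~p2 & p2) -> p2))) = min(0.36, 1) = 0.36
  (p3 | p1) = max(0.53, 0.36) = 0.53
  (((p2 -> p1) & (p1 -> ((~p2 & p2) -> p2))) & (p3 | p1)) = min(0.36, 0.53) = 0.36
  Gödel value = 0.36
Łukasiewicz evaluation:
  (p2 -> p1): min(1, 1 − 0.64 + 0.36) = 0.72
  ~p2: Łukasiewicz ¬ gives 1 − 0.64 = 0.36
  (~p2 & p2) = min(0.36, 0.64) = 0.36
  ((~p2 & p2) -> p2): min(1, 1 − 0.36 + 0.64) = 1
  (p1 -> ((~p2 & p2) -> p2)): min(1, 1 − 0.36 + 1) = 1
  ((p2 -> p1) & (p1 -> ((~p2 & p2) -> p2))) = min(0.72, 1) = 0.72
  (p3 | p1) = max(0.53, 0.36) = 0.53
  (((p2 -> p1) & (p1 -> ((~p2 & p2) -> p2))) & (p3 | p1)) = min(0.72, 0.53) = 0.53
  Łukasiewicz value = 0.53
Difference: 0.36 − 0.53 = -0.17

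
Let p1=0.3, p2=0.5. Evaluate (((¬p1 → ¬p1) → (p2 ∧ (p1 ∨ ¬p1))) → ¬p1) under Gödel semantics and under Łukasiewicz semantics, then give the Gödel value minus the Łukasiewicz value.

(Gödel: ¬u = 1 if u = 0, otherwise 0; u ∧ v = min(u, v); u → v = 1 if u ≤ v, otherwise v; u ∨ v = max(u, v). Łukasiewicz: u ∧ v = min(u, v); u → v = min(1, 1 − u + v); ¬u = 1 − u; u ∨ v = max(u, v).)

Gödel evaluation:
  ¬p1: Gödel ¬ of 0.3 = 0 (operand ≠ 0)
  ¬p1: Gödel ¬ of 0.3 = 0 (operand ≠ 0)
  (¬p1 → ¬p1): 0 ≤ 0, so result = 1
  ¬p1: Gödel ¬ of 0.3 = 0 (operand ≠ 0)
  (p1 ∨ ¬p1) = max(0.3, 0) = 0.3
  (p2 ∧ (p1 ∨ ¬p1)) = min(0.5, 0.3) = 0.3
  ((¬p1 → ¬p1) → (p2 ∧ (p1 ∨ ¬p1))): 1 > 0.3, so result = 0.3
  ¬p1: Gödel ¬ of 0.3 = 0 (operand ≠ 0)
  (((¬p1 → ¬p1) → (p2 ∧ (p1 ∨ ¬p1))) → ¬p1): 0.3 > 0, so result = 0
  Gödel value = 0
Łukasiewicz evaluation:
  ¬p1: Łukasiewicz ¬ gives 1 − 0.3 = 0.7
  ¬p1: Łukasiewicz ¬ gives 1 − 0.3 = 0.7
  (¬p1 → ¬p1): min(1, 1 − 0.7 + 0.7) = 1
  ¬p1: Łukasiewicz ¬ gives 1 − 0.3 = 0.7
  (p1 ∨ ¬p1) = max(0.3, 0.7) = 0.7
  (p2 ∧ (p1 ∨ ¬p1)) = min(0.5, 0.7) = 0.5
  ((¬p1 → ¬p1) → (p2 ∧ (p1 ∨ ¬p1))): min(1, 1 − 1 + 0.5) = 0.5
  ¬p1: Łukasiewicz ¬ gives 1 − 0.3 = 0.7
  (((¬p1 → ¬p1) → (p2 ∧ (p1 ∨ ¬p1))) → ¬p1): min(1, 1 − 0.5 + 0.7) = 1
  Łukasiewicz value = 1
Difference: 0 − 1 = -1.00

-1.00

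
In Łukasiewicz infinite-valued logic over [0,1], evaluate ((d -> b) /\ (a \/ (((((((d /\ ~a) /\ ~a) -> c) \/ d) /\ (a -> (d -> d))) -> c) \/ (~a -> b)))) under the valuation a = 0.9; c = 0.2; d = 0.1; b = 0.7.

1.00

(d -> b): min(1, 1 − 0.1 + 0.7) = 1
~a: Łukasiewicz ¬ gives 1 − 0.9 = 0.1
(d /\ ~a) = min(0.1, 0.1) = 0.1
~a: Łukasiewicz ¬ gives 1 − 0.9 = 0.1
((d /\ ~a) /\ ~a) = min(0.1, 0.1) = 0.1
(((d /\ ~a) /\ ~a) -> c): min(1, 1 − 0.1 + 0.2) = 1
((((d /\ ~a) /\ ~a) -> c) \/ d) = max(1, 0.1) = 1
(d -> d): min(1, 1 − 0.1 + 0.1) = 1
(a -> (d -> d)): min(1, 1 − 0.9 + 1) = 1
(((((d /\ ~a) /\ ~a) -> c) \/ d) /\ (a -> (d -> d))) = min(1, 1) = 1
((((((d /\ ~a) /\ ~a) -> c) \/ d) /\ (a -> (d -> d))) -> c): min(1, 1 − 1 + 0.2) = 0.2
~a: Łukasiewicz ¬ gives 1 − 0.9 = 0.1
(~a -> b): min(1, 1 − 0.1 + 0.7) = 1
(((((((d /\ ~a) /\ ~a) -> c) \/ d) /\ (a -> (d -> d))) -> c) \/ (~a -> b)) = max(0.2, 1) = 1
(a \/ (((((((d /\ ~a) /\ ~a) -> c) \/ d) /\ (a -> (d -> d))) -> c) \/ (~a -> b))) = max(0.9, 1) = 1
((d -> b) /\ (a \/ (((((((d /\ ~a) /\ ~a) -> c) \/ d) /\ (a -> (d -> d))) -> c) \/ (~a -> b)))) = min(1, 1) = 1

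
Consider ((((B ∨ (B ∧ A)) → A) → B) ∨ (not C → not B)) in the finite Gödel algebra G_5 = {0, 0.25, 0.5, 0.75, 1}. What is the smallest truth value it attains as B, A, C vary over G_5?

The minimum is attained at B = 0.25, A = 0.25, C = 0:
  (B ∧ A) = min(0.25, 0.25) = 0.25
  (B ∨ (B ∧ A)) = max(0.25, 0.25) = 0.25
  ((B ∨ (B ∧ A)) → A): 0.25 ≤ 0.25, so result = 1
  (((B ∨ (B ∧ A)) → A) → B): 1 > 0.25, so result = 0.25
  not C: Gödel ¬ of 0 = 1 (operand is 0)
  not B: Gödel ¬ of 0.25 = 0 (operand ≠ 0)
  (not C → not B): 1 > 0, so result = 0
  ((((B ∨ (B ∧ A)) → A) → B) ∨ (not C → not B)) = max(0.25, 0) = 0.25
Checking all 125 assignments confirms none give a value below 0.25.

0.25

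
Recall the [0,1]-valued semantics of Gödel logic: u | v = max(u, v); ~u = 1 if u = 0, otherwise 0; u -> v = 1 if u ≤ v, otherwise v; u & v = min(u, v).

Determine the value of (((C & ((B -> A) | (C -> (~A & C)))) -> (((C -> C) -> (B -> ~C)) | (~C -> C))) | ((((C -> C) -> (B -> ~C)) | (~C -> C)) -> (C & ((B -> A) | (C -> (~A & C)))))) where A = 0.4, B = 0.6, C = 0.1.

1.00

(B -> A): 0.6 > 0.4, so result = 0.4
~A: Gödel ¬ of 0.4 = 0 (operand ≠ 0)
(~A & C) = min(0, 0.1) = 0
(C -> (~A & C)): 0.1 > 0, so result = 0
((B -> A) | (C -> (~A & C))) = max(0.4, 0) = 0.4
(C & ((B -> A) | (C -> (~A & C)))) = min(0.1, 0.4) = 0.1
(C -> C): 0.1 ≤ 0.1, so result = 1
~C: Gödel ¬ of 0.1 = 0 (operand ≠ 0)
(B -> ~C): 0.6 > 0, so result = 0
((C -> C) -> (B -> ~C)): 1 > 0, so result = 0
~C: Gödel ¬ of 0.1 = 0 (operand ≠ 0)
(~C -> C): 0 ≤ 0.1, so result = 1
(((C -> C) -> (B -> ~C)) | (~C -> C)) = max(0, 1) = 1
((C & ((B -> A) | (C -> (~A & C)))) -> (((C -> C) -> (B -> ~C)) | (~C -> C))): 0.1 ≤ 1, so result = 1
(C -> C): 0.1 ≤ 0.1, so result = 1
~C: Gödel ¬ of 0.1 = 0 (operand ≠ 0)
(B -> ~C): 0.6 > 0, so result = 0
((C -> C) -> (B -> ~C)): 1 > 0, so result = 0
~C: Gödel ¬ of 0.1 = 0 (operand ≠ 0)
(~C -> C): 0 ≤ 0.1, so result = 1
(((C -> C) -> (B -> ~C)) | (~C -> C)) = max(0, 1) = 1
(B -> A): 0.6 > 0.4, so result = 0.4
~A: Gödel ¬ of 0.4 = 0 (operand ≠ 0)
(~A & C) = min(0, 0.1) = 0
(C -> (~A & C)): 0.1 > 0, so result = 0
((B -> A) | (C -> (~A & C))) = max(0.4, 0) = 0.4
(C & ((B -> A) | (C -> (~A & C)))) = min(0.1, 0.4) = 0.1
((((C -> C) -> (B -> ~C)) | (~C -> C)) -> (C & ((B -> A) | (C -> (~A & C))))): 1 > 0.1, so result = 0.1
(((C & ((B -> A) | (C -> (~A & C)))) -> (((C -> C) -> (B -> ~C)) | (~C -> C))) | ((((C -> C) -> (B -> ~C)) | (~C -> C)) -> (C & ((B -> A) | (C -> (~A & C)))))) = max(1, 0.1) = 1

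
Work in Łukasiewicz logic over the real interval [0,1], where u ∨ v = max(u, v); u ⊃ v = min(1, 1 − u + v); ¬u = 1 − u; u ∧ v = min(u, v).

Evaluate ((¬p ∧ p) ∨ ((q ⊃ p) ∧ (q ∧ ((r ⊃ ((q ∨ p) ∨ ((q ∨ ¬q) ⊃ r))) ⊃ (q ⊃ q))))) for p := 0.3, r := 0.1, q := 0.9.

¬p: Łukasiewicz ¬ gives 1 − 0.3 = 0.7
(¬p ∧ p) = min(0.7, 0.3) = 0.3
(q ⊃ p): min(1, 1 − 0.9 + 0.3) = 0.4
(q ∨ p) = max(0.9, 0.3) = 0.9
¬q: Łukasiewicz ¬ gives 1 − 0.9 = 0.1
(q ∨ ¬q) = max(0.9, 0.1) = 0.9
((q ∨ ¬q) ⊃ r): min(1, 1 − 0.9 + 0.1) = 0.2
((q ∨ p) ∨ ((q ∨ ¬q) ⊃ r)) = max(0.9, 0.2) = 0.9
(r ⊃ ((q ∨ p) ∨ ((q ∨ ¬q) ⊃ r))): min(1, 1 − 0.1 + 0.9) = 1
(q ⊃ q): min(1, 1 − 0.9 + 0.9) = 1
((r ⊃ ((q ∨ p) ∨ ((q ∨ ¬q) ⊃ r))) ⊃ (q ⊃ q)): min(1, 1 − 1 + 1) = 1
(q ∧ ((r ⊃ ((q ∨ p) ∨ ((q ∨ ¬q) ⊃ r))) ⊃ (q ⊃ q))) = min(0.9, 1) = 0.9
((q ⊃ p) ∧ (q ∧ ((r ⊃ ((q ∨ p) ∨ ((q ∨ ¬q) ⊃ r))) ⊃ (q ⊃ q)))) = min(0.4, 0.9) = 0.4
((¬p ∧ p) ∨ ((q ⊃ p) ∧ (q ∧ ((r ⊃ ((q ∨ p) ∨ ((q ∨ ¬q) ⊃ r))) ⊃ (q ⊃ q))))) = max(0.3, 0.4) = 0.4

0.40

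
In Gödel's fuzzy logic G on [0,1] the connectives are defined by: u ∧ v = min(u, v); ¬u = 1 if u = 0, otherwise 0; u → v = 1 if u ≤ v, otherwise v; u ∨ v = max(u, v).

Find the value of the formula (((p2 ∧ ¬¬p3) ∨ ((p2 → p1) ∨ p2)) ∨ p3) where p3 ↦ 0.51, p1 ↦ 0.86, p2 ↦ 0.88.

0.88

¬p3: Gödel ¬ of 0.51 = 0 (operand ≠ 0)
¬¬p3: Gödel ¬ of 0 = 1 (operand is 0)
(p2 ∧ ¬¬p3) = min(0.88, 1) = 0.88
(p2 → p1): 0.88 > 0.86, so result = 0.86
((p2 → p1) ∨ p2) = max(0.86, 0.88) = 0.88
((p2 ∧ ¬¬p3) ∨ ((p2 → p1) ∨ p2)) = max(0.88, 0.88) = 0.88
(((p2 ∧ ¬¬p3) ∨ ((p2 → p1) ∨ p2)) ∨ p3) = max(0.88, 0.51) = 0.88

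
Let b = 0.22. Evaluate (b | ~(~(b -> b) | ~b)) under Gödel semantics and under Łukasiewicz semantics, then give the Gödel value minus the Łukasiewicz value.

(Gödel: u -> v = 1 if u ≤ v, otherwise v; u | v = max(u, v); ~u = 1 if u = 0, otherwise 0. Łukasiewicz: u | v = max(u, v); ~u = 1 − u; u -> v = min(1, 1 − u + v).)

Gödel evaluation:
  (b -> b): 0.22 ≤ 0.22, so result = 1
  ~(b -> b): Gödel ¬ of 1 = 0 (operand ≠ 0)
  ~b: Gödel ¬ of 0.22 = 0 (operand ≠ 0)
  (~(b -> b) | ~b) = max(0, 0) = 0
  ~(~(b -> b) | ~b): Gödel ¬ of 0 = 1 (operand is 0)
  (b | ~(~(b -> b) | ~b)) = max(0.22, 1) = 1
  Gödel value = 1
Łukasiewicz evaluation:
  (b -> b): min(1, 1 − 0.22 + 0.22) = 1
  ~(b -> b): Łukasiewicz ¬ gives 1 − 1 = 0
  ~b: Łukasiewicz ¬ gives 1 − 0.22 = 0.78
  (~(b -> b) | ~b) = max(0, 0.78) = 0.78
  ~(~(b -> b) | ~b): Łukasiewicz ¬ gives 1 − 0.78 = 0.22
  (b | ~(~(b -> b) | ~b)) = max(0.22, 0.22) = 0.22
  Łukasiewicz value = 0.22
Difference: 1 − 0.22 = 0.78

0.78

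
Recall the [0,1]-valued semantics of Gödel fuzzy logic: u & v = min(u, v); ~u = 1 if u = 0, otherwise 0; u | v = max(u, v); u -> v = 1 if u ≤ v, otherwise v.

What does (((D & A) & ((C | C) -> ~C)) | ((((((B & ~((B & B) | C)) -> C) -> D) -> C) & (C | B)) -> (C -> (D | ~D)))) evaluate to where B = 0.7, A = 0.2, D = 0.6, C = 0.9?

(D & A) = min(0.6, 0.2) = 0.2
(C | C) = max(0.9, 0.9) = 0.9
~C: Gödel ¬ of 0.9 = 0 (operand ≠ 0)
((C | C) -> ~C): 0.9 > 0, so result = 0
((D & A) & ((C | C) -> ~C)) = min(0.2, 0) = 0
(B & B) = min(0.7, 0.7) = 0.7
((B & B) | C) = max(0.7, 0.9) = 0.9
~((B & B) | C): Gödel ¬ of 0.9 = 0 (operand ≠ 0)
(B & ~((B & B) | C)) = min(0.7, 0) = 0
((B & ~((B & B) | C)) -> C): 0 ≤ 0.9, so result = 1
(((B & ~((B & B) | C)) -> C) -> D): 1 > 0.6, so result = 0.6
((((B & ~((B & B) | C)) -> C) -> D) -> C): 0.6 ≤ 0.9, so result = 1
(C | B) = max(0.9, 0.7) = 0.9
(((((B & ~((B & B) | C)) -> C) -> D) -> C) & (C | B)) = min(1, 0.9) = 0.9
~D: Gödel ¬ of 0.6 = 0 (operand ≠ 0)
(D | ~D) = max(0.6, 0) = 0.6
(C -> (D | ~D)): 0.9 > 0.6, so result = 0.6
((((((B & ~((B & B) | C)) -> C) -> D) -> C) & (C | B)) -> (C -> (D | ~D))): 0.9 > 0.6, so result = 0.6
(((D & A) & ((C | C) -> ~C)) | ((((((B & ~((B & B) | C)) -> C) -> D) -> C) & (C | B)) -> (C -> (D | ~D)))) = max(0, 0.6) = 0.6

0.60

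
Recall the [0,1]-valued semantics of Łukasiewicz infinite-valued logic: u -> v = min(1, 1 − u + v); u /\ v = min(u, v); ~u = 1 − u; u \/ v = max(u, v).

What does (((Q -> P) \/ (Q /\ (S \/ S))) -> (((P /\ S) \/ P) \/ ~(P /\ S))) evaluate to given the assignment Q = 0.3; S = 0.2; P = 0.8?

0.80

(Q -> P): min(1, 1 − 0.3 + 0.8) = 1
(S \/ S) = max(0.2, 0.2) = 0.2
(Q /\ (S \/ S)) = min(0.3, 0.2) = 0.2
((Q -> P) \/ (Q /\ (S \/ S))) = max(1, 0.2) = 1
(P /\ S) = min(0.8, 0.2) = 0.2
((P /\ S) \/ P) = max(0.2, 0.8) = 0.8
(P /\ S) = min(0.8, 0.2) = 0.2
~(P /\ S): Łukasiewicz ¬ gives 1 − 0.2 = 0.8
(((P /\ S) \/ P) \/ ~(P /\ S)) = max(0.8, 0.8) = 0.8
(((Q -> P) \/ (Q /\ (S \/ S))) -> (((P /\ S) \/ P) \/ ~(P /\ S))): min(1, 1 − 1 + 0.8) = 0.8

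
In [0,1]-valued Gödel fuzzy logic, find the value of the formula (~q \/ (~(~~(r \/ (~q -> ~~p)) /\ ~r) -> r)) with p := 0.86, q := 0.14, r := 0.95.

~q: Gödel ¬ of 0.14 = 0 (operand ≠ 0)
~q: Gödel ¬ of 0.14 = 0 (operand ≠ 0)
~p: Gödel ¬ of 0.86 = 0 (operand ≠ 0)
~~p: Gödel ¬ of 0 = 1 (operand is 0)
(~q -> ~~p): 0 ≤ 1, so result = 1
(r \/ (~q -> ~~p)) = max(0.95, 1) = 1
~(r \/ (~q -> ~~p)): Gödel ¬ of 1 = 0 (operand ≠ 0)
~~(r \/ (~q -> ~~p)): Gödel ¬ of 0 = 1 (operand is 0)
~r: Gödel ¬ of 0.95 = 0 (operand ≠ 0)
(~~(r \/ (~q -> ~~p)) /\ ~r) = min(1, 0) = 0
~(~~(r \/ (~q -> ~~p)) /\ ~r): Gödel ¬ of 0 = 1 (operand is 0)
(~(~~(r \/ (~q -> ~~p)) /\ ~r) -> r): 1 > 0.95, so result = 0.95
(~q \/ (~(~~(r \/ (~q -> ~~p)) /\ ~r) -> r)) = max(0, 0.95) = 0.95

0.95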